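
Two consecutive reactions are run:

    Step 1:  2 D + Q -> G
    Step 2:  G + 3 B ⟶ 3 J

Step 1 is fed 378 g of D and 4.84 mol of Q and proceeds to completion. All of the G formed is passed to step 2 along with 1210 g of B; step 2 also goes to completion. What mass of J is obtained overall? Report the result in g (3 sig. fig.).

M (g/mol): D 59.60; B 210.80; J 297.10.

Step 1:
n(D) = 378.0 / 59.60 = 6.342 mol
n(Q) = 4.840 mol
n/ν for D = 6.342/2 = 3.171
n/ν for Q = 4.840/1 = 4.840
Smallest n/ν is D → limiting reagent.
n(G) produced = (1/2) × 6.342 = 3.171 mol
Step 2:
n(G) available = 3.171 mol
n(B) = 1210 / 210.80 = 5.740 mol
n/ν for G = 3.171/1 = 3.171
n/ν for B = 5.740/3 = 1.913
Smallest n/ν is B → limiting reagent.
n(J) = (3/3) × 5.740 = 5.740 mol
mass = 5.740 × 297.10 = 1705 g

1710 g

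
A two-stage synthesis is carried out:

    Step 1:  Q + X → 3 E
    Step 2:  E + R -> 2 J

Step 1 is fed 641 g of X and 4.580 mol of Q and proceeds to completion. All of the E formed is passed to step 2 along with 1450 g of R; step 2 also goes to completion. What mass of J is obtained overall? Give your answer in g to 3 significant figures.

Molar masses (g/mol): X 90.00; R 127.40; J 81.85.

Step 1:
n(X) = 641.0 / 90.00 = 7.122 mol
n(Q) = 4.580 mol
n/ν → X: 7.122, Q: 4.580; Q is limiting.
n(E) produced = (3/1) × 4.580 = 13.74 mol
Step 2:
n(E) available = 13.74 mol
n(R) = 1450 / 127.40 = 11.38 mol
n/ν → E: 13.74, R: 11.38; R is limiting.
n(J) = (2/1) × 11.38 = 22.76 mol
mass = 22.76 × 81.85 = 1863 g

1860 g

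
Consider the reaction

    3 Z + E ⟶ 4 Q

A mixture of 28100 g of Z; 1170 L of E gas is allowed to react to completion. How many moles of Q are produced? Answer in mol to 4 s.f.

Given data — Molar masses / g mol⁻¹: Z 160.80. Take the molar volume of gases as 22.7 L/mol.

206.2 mol

n(Z) = 28100 / 160.80 = 174.8 mol
n(E) = 1170 / 22.7 = 51.54 mol
n/ν → Z: 58.27, E: 51.54; E is limiting.
n(Q) = (4/1) × 51.54 = 206.2 mol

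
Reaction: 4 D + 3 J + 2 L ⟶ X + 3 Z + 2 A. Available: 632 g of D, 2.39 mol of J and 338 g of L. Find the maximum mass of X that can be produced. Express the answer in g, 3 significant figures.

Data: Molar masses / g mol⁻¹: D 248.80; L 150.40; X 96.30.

61.2 g

n(D) = 632.0 / 248.80 = 2.540 mol
n(J) = 2.390 mol
n(L) = 338.0 / 150.40 = 2.247 mol
n/ν for D = 2.540/4 = 0.6350
n/ν for J = 2.390/3 = 0.7967
n/ν for L = 2.247/2 = 1.124
Smallest n/ν is D → limiting reagent.
n(X) = (1/4) × 2.540 = 0.6350 mol
mass = 0.6350 × 96.30 = 61.15 g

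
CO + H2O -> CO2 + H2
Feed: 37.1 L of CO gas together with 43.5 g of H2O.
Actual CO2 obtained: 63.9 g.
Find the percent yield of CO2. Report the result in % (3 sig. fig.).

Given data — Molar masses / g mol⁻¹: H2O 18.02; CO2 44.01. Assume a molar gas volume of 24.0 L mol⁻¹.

93.9 %

n(CO) = 37.10 / 24.0 = 1.546 mol
n(H2O) = 43.50 / 18.02 = 2.414 mol
n/ν for CO = 1.546/1 = 1.546
n/ν for H2O = 2.414/1 = 2.414
Smallest n/ν is CO → limiting reagent.
theoretical n(CO2) = (1/1) × 1.546 = 1.546 mol → 68.04 g
% yield = 63.9 / 68.04 × 100 = 93.92 %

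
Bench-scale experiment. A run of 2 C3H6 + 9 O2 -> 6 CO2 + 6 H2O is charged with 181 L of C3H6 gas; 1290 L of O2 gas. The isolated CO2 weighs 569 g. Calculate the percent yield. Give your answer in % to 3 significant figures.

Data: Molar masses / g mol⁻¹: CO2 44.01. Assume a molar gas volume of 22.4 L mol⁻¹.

n(C3H6) = 181.0 / 22.4 = 8.080 mol
n(O2) = 1290 / 22.4 = 57.59 mol
n/ν → C3H6: 4.040, O2: 6.399; C3H6 is limiting.
theoretical n(CO2) = (6/2) × 8.080 = 24.24 mol → 1067 g
% yield = 569 / 1067 × 100 = 53.33 %

53.3 %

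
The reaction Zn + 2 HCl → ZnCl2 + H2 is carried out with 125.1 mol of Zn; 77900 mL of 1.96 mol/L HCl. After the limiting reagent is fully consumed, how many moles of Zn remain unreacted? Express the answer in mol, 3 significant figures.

n(Zn) = 125.1 mol
n(HCl) = 1.96 × 77900/1000 = 152.7 mol
n/ν → Zn: 125.1, HCl: 76.35; HCl is limiting.
Zn consumed = (1/2) × 152.7 = 76.35 mol
Zn remaining = 125.1 − 76.35 = 48.75 mol

48.8 mol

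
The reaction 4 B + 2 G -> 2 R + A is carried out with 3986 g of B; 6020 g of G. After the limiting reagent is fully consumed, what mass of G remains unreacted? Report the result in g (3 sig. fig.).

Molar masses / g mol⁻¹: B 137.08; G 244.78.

n(B) = 3986 / 137.08 = 29.08 mol
n(G) = 6020 / 244.78 = 24.59 mol
n/ν → B: 7.270, G: 12.30; B is limiting.
G consumed = (2/4) × 29.08 = 14.54 mol
G remaining = 24.59 − 14.54 = 10.05 mol
mass = 10.05 × 244.78 = 2460 g

2460 g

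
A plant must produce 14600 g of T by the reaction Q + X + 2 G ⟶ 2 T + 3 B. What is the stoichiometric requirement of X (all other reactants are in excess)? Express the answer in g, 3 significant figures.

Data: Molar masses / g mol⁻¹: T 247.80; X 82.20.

n(T) = 14600 / 247.80 = 58.92 mol
n(X) = (1/2) × 58.92 = 29.46 mol
mass = 29.46 × 82.20 = 2422 g

2420 g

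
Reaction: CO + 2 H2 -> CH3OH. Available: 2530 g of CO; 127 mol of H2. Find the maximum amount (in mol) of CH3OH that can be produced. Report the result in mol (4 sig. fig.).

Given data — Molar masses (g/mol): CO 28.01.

63.50 mol

n(CO) = 2530 / 28.01 = 90.32 mol
n(H2) = 127.0 mol
n/ν for CO = 90.32/1 = 90.32
n/ν for H2 = 127.0/2 = 63.50
Smallest n/ν is H2 → limiting reagent.
n(CH3OH) = (1/2) × 127.0 = 63.50 mol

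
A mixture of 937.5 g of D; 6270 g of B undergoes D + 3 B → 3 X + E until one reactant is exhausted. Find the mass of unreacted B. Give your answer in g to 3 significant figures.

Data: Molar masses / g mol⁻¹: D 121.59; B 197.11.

n(D) = 937.5 / 121.59 = 7.710 mol
n(B) = 6270 / 197.11 = 31.81 mol
n/ν for D = 7.710/1 = 7.710
n/ν for B = 31.81/3 = 10.60
Smallest n/ν is D → limiting reagent.
B consumed = (3/1) × 7.710 = 23.13 mol
B remaining = 31.81 − 23.13 = 8.680 mol
mass = 8.680 × 197.11 = 1711 g

1710 g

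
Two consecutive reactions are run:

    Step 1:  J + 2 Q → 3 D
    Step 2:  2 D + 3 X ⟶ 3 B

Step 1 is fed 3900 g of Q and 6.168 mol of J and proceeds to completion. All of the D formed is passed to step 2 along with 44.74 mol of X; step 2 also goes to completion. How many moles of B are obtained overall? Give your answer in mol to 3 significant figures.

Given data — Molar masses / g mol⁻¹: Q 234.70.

27.8 mol

Step 1:
n(Q) = 3900 / 234.70 = 16.62 mol
n(J) = 6.168 mol
n/ν for Q = 16.62/2 = 8.310
n/ν for J = 6.168/1 = 6.168
Smallest n/ν is J → limiting reagent.
n(D) produced = (3/1) × 6.168 = 18.50 mol
Step 2:
n(D) available = 18.50 mol
n(X) = 44.74 mol
n/ν for D = 18.50/2 = 9.250
n/ν for X = 44.74/3 = 14.91
Smallest n/ν is D → limiting reagent.
n(B) = (3/2) × 18.50 = 27.75 mol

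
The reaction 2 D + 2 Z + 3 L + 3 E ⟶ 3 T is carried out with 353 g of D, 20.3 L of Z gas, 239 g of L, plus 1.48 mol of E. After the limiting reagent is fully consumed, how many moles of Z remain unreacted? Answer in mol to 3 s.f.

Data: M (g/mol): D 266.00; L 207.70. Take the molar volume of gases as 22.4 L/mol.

n(D) = 353.0 / 266.00 = 1.327 mol
n(Z) = 20.30 / 22.4 = 0.9063 mol
n(L) = 239.0 / 207.70 = 1.151 mol
n(E) = 1.480 mol
n/ν for D = 1.327/2 = 0.6635
n/ν for Z = 0.9063/2 = 0.4532
n/ν for L = 1.151/3 = 0.3837
n/ν for E = 1.480/3 = 0.4933
Smallest n/ν is L → limiting reagent.
Z consumed = (2/3) × 1.151 = 0.7673 mol
Z remaining = 0.9063 − 0.7673 = 0.1390 mol

0.139 mol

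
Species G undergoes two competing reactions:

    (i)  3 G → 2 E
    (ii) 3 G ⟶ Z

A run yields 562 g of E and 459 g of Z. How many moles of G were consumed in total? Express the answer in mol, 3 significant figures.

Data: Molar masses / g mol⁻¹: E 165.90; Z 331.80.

n(E) = 562 / 165.90 = 3.388 mol
n(Z) = 459 / 331.80 = 1.383 mol
n(G) via (i) = (3/2)×3.388 = 5.082 mol
n(G) via (ii) = (3/1)×1.383 = 4.149 mol
total n(G) = 5.082 + 4.149 = 9.231 mol

9.23 mol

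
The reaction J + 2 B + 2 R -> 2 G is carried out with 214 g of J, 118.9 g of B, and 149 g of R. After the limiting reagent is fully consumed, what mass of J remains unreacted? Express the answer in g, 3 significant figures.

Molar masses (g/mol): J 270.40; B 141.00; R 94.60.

100 g

n(J) = 214.0 / 270.40 = 0.7914 mol
n(B) = 118.9 / 141.00 = 0.8433 mol
n(R) = 149.0 / 94.60 = 1.575 mol
n/ν → J: 0.7914, B: 0.4217, R: 0.7875; B is limiting.
J consumed = (1/2) × 0.8433 = 0.4217 mol
J remaining = 0.7914 − 0.4217 = 0.3697 mol
mass = 0.3697 × 270.40 = 99.97 g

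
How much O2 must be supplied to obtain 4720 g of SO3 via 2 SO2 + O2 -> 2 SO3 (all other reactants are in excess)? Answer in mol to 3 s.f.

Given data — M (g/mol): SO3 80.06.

29.5 mol

n(SO3) = 4720 / 80.06 = 58.96 mol
n(O2) = (1/2) × 58.96 = 29.48 mol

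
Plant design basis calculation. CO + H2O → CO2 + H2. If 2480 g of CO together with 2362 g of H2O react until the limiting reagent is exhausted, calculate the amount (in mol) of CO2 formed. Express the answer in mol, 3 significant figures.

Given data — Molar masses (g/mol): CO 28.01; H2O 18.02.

n(CO) = 2480 / 28.01 = 88.54 mol
n(H2O) = 2362 / 18.02 = 131.1 mol
n/ν → CO: 88.54, H2O: 131.1; CO is limiting.
n(CO2) = (1/1) × 88.54 = 88.54 mol

88.5 mol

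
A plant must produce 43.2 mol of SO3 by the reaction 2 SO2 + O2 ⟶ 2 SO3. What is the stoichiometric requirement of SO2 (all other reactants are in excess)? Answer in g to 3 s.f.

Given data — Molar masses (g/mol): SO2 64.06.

2770 g

n(SO3) = 43.20 mol
n(SO2) = (2/2) × 43.20 = 43.20 mol
mass = 43.20 × 64.06 = 2767 g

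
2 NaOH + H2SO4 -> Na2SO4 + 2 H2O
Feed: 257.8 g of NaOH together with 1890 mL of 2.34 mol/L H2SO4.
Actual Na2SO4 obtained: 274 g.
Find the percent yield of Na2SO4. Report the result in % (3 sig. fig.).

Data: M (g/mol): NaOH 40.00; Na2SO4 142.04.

n(NaOH) = 257.8 / 40.00 = 6.445 mol
n(H2SO4) = 2.34 × 1890/1000 = 4.423 mol
n/ν for NaOH = 6.445/2 = 3.223
n/ν for H2SO4 = 4.423/1 = 4.423
Smallest n/ν is NaOH → limiting reagent.
theoretical n(Na2SO4) = (1/2) × 6.445 = 3.223 mol → 457.8 g
% yield = 274 / 457.8 × 100 = 59.85 %

59.9 %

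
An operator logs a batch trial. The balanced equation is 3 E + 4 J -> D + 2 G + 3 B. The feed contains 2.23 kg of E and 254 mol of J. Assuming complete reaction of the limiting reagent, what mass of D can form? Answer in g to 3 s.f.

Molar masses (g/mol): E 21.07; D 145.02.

n(E) = 2.230×1000 / 21.07 = 105.8 mol
n(J) = 254.0 mol
n/ν for E = 105.8/3 = 35.27
n/ν for J = 254.0/4 = 63.50
Smallest n/ν is E → limiting reagent.
n(D) = (1/3) × 105.8 = 35.27 mol
mass = 35.27 × 145.02 = 5115 g

5120 g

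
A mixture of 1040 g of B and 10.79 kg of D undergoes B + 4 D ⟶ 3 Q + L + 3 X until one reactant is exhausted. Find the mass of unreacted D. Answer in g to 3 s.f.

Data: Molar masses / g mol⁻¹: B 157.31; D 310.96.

n(B) = 1040 / 157.31 = 6.611 mol
n(D) = 10.79×1000 / 310.96 = 34.70 mol
n/ν for B = 6.611/1 = 6.611
n/ν for D = 34.70/4 = 8.675
Smallest n/ν is B → limiting reagent.
D consumed = (4/1) × 6.611 = 26.44 mol
D remaining = 34.70 − 26.44 = 8.260 mol
mass = 8.260 × 310.96 = 2569 g

2570 g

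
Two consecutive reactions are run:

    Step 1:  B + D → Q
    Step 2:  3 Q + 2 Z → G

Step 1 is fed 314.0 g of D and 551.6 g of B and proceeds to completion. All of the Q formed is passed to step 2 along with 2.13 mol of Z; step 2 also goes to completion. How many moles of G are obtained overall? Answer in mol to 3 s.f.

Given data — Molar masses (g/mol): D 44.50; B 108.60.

Step 1:
n(D) = 314.0 / 44.50 = 7.056 mol
n(B) = 551.6 / 108.60 = 5.079 mol
n/ν → D: 7.056, B: 5.079; B is limiting.
n(Q) produced = (1/1) × 5.079 = 5.079 mol
Step 2:
n(Q) available = 5.079 mol
n(Z) = 2.130 mol
n/ν → Q: 1.693, Z: 1.065; Z is limiting.
n(G) = (1/2) × 2.130 = 1.065 mol

1.07 mol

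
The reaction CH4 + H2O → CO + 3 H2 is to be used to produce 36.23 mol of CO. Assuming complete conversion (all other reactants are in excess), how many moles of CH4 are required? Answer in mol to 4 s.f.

n(CO) = 36.23 mol
n(CH4) = (1/1) × 36.23 = 36.23 mol

36.23 mol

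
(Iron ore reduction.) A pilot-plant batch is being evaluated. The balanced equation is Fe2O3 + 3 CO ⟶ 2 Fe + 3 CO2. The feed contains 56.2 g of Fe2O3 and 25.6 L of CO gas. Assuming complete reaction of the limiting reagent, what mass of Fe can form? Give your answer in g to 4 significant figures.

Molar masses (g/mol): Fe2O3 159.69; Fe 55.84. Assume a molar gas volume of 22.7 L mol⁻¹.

39.30 g

n(Fe2O3) = 56.20 / 159.69 = 0.3519 mol
n(CO) = 25.60 / 22.7 = 1.128 mol
n/ν for Fe2O3 = 0.3519/1 = 0.3519
n/ν for CO = 1.128/3 = 0.3760
Smallest n/ν is Fe2O3 → limiting reagent.
n(Fe) = (2/1) × 0.3519 = 0.7038 mol
mass = 0.7038 × 55.84 = 39.30 g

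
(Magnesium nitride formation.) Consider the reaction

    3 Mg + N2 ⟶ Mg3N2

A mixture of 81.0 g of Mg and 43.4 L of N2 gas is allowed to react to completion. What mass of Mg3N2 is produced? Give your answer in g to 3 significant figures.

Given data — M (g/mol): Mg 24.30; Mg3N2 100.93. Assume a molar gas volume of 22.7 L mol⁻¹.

n(Mg) = 81.00 / 24.30 = 3.333 mol
n(N2) = 43.40 / 22.7 = 1.912 mol
n/ν → Mg: 1.111, N2: 1.912; Mg is limiting.
n(Mg3N2) = (1/3) × 3.333 = 1.111 mol
mass = 1.111 × 100.93 = 112.1 g

112 g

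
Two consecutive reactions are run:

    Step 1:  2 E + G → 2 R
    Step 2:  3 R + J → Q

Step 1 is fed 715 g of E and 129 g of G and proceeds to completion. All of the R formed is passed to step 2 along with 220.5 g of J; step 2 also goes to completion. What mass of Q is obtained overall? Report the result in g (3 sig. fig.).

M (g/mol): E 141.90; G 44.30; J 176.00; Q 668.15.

Step 1:
n(E) = 715.0 / 141.90 = 5.039 mol
n(G) = 129.0 / 44.30 = 2.912 mol
n/ν → E: 2.520, G: 2.912; E is limiting.
n(R) produced = (2/2) × 5.039 = 5.039 mol
Step 2:
n(R) available = 5.039 mol
n(J) = 220.5 / 176.00 = 1.253 mol
n/ν → R: 1.680, J: 1.253; J is limiting.
n(Q) = (1/1) × 1.253 = 1.253 mol
mass = 1.253 × 668.15 = 837.2 g

837 g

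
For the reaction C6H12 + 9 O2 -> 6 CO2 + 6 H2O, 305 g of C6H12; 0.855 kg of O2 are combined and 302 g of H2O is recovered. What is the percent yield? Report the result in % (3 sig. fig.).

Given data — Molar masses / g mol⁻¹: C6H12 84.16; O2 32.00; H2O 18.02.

n(C6H12) = 305.0 / 84.16 = 3.624 mol
n(O2) = 0.8550×1000 / 32.00 = 26.72 mol
n/ν for C6H12 = 3.624/1 = 3.624
n/ν for O2 = 26.72/9 = 2.969
Smallest n/ν is O2 → limiting reagent.
theoretical n(H2O) = (6/9) × 26.72 = 17.81 mol → 320.9 g
% yield = 302 / 320.9 × 100 = 94.11 %

94.1 %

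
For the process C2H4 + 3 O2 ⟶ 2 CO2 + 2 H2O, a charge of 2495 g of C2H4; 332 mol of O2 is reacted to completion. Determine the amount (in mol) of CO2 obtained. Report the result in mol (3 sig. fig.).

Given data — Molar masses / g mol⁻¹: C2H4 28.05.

n(C2H4) = 2495 / 28.05 = 88.95 mol
n(O2) = 332.0 mol
n/ν for C2H4 = 88.95/1 = 88.95
n/ν for O2 = 332.0/3 = 110.7
Smallest n/ν is C2H4 → limiting reagent.
n(CO2) = (2/1) × 88.95 = 177.9 mol

178 mol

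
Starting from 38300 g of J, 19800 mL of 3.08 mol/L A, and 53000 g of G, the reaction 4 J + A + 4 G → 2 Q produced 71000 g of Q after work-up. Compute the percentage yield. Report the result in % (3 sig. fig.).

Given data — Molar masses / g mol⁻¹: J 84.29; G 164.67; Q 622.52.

93.5 %

n(J) = 38300 / 84.29 = 454.4 mol
n(A) = 3.08 × 19800/1000 = 60.98 mol
n(G) = 53000 / 164.67 = 321.9 mol
n/ν → J: 113.6, A: 60.98, G: 80.48; A is limiting.
theoretical n(Q) = (2/1) × 60.98 = 122.0 mol → 75950 g
% yield = 71000 / 75950 × 100 = 93.48 %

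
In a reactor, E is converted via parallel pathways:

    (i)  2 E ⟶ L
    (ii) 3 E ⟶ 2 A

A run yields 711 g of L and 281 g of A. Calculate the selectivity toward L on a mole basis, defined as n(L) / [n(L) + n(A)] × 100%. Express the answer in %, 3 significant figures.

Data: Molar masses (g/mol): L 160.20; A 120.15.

65.5 %

n(L) = 711 / 160.20 = 4.438 mol
n(A) = 281 / 120.15 = 2.339 mol
selectivity = 4.438/(4.438+2.339) × 100 = 65.49 %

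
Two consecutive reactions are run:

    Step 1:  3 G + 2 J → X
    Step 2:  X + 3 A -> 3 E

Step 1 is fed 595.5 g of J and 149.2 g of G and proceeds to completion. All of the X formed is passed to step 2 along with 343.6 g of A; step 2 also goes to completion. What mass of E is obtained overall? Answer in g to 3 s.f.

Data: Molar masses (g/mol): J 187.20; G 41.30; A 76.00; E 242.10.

875 g

Step 1:
n(J) = 595.5 / 187.20 = 3.181 mol
n(G) = 149.2 / 41.30 = 3.613 mol
n/ν → J: 1.591, G: 1.204; G is limiting.
n(X) produced = (1/3) × 3.613 = 1.204 mol
Step 2:
n(X) available = 1.204 mol
n(A) = 343.6 / 76.00 = 4.521 mol
n/ν → X: 1.204, A: 1.507; X is limiting.
n(E) = (3/1) × 1.204 = 3.612 mol
mass = 3.612 × 242.10 = 874.5 g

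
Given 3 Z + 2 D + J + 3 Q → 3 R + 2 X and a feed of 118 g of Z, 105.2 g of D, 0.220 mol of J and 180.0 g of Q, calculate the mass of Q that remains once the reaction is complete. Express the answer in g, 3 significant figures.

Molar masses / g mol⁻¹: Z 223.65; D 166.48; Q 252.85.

46.6 g

n(Z) = 118.0 / 223.65 = 0.5276 mol
n(D) = 105.2 / 166.48 = 0.6319 mol
n(J) = 0.2200 mol
n(Q) = 180.0 / 252.85 = 0.7119 mol
n/ν → Z: 0.1759, D: 0.3160, J: 0.2200, Q: 0.2373; Z is limiting.
Q consumed = (3/3) × 0.5276 = 0.5276 mol
Q remaining = 0.7119 − 0.5276 = 0.1843 mol
mass = 0.1843 × 252.85 = 46.60 g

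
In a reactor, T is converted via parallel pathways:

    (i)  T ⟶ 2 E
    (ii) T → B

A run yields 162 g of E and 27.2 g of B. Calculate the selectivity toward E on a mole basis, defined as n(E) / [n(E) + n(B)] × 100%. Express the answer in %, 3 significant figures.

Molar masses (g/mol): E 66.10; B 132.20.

92.3 %

n(E) = 162 / 66.10 = 2.451 mol
n(B) = 27.2 / 132.20 = 0.2057 mol
selectivity = 2.451/(2.451+0.2057) × 100 = 92.26 %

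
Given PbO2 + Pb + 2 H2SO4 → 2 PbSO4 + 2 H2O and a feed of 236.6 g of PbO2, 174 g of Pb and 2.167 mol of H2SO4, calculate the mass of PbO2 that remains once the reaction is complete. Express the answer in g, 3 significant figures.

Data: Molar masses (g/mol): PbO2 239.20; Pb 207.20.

n(PbO2) = 236.6 / 239.20 = 0.9891 mol
n(Pb) = 174.0 / 207.20 = 0.8398 mol
n(H2SO4) = 2.167 mol
n/ν → PbO2: 0.9891, Pb: 0.8398, H2SO4: 1.084; Pb is limiting.
PbO2 consumed = (1/1) × 0.8398 = 0.8398 mol
PbO2 remaining = 0.9891 − 0.8398 = 0.1493 mol
mass = 0.1493 × 239.20 = 35.71 g

35.7 g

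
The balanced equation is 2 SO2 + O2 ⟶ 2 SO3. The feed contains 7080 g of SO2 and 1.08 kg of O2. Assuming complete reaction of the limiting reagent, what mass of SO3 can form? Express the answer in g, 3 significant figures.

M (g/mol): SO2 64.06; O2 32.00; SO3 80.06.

n(SO2) = 7080 / 64.06 = 110.5 mol
n(O2) = 1.080×1000 / 32.00 = 33.75 mol
n/ν → SO2: 55.25, O2: 33.75; O2 is limiting.
n(SO3) = (2/1) × 33.75 = 67.50 mol
mass = 67.50 × 80.06 = 5404 g

5400 g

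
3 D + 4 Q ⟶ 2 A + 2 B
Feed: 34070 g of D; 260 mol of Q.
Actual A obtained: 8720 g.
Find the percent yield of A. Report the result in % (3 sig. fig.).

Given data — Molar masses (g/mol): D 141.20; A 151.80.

44.2 %

n(D) = 34070 / 141.20 = 241.3 mol
n(Q) = 260.0 mol
n/ν → D: 80.43, Q: 65.00; Q is limiting.
theoretical n(A) = (2/4) × 260.0 = 130.0 mol → 19730 g
% yield = 8720 / 19730 × 100 = 44.20 %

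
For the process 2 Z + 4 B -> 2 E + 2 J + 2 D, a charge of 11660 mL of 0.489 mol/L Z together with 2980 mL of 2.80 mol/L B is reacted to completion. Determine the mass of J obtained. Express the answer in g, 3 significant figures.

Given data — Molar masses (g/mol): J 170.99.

n(Z) = 0.489 × 11660/1000 = 5.702 mol
n(B) = 2.80 × 2980/1000 = 8.344 mol
n/ν for Z = 5.702/2 = 2.851
n/ν for B = 8.344/4 = 2.086
Smallest n/ν is B → limiting reagent.
n(J) = (2/4) × 8.344 = 4.172 mol
mass = 4.172 × 170.99 = 713.4 g

713 g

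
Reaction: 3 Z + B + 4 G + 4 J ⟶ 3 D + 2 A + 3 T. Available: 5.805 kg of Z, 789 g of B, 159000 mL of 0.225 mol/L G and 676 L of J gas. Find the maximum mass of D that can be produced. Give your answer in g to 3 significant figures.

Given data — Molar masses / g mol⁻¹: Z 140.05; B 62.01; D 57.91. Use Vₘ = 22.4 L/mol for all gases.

n(Z) = 5.805×1000 / 140.05 = 41.45 mol
n(B) = 789.0 / 62.01 = 12.72 mol
n(G) = 0.225 × 159000/1000 = 35.78 mol
n(J) = 676.0 / 22.4 = 30.18 mol
n/ν → Z: 13.82, B: 12.72, G: 8.945, J: 7.545; J is limiting.
n(D) = (3/4) × 30.18 = 22.64 mol
mass = 22.64 × 57.91 = 1311 g

1310 g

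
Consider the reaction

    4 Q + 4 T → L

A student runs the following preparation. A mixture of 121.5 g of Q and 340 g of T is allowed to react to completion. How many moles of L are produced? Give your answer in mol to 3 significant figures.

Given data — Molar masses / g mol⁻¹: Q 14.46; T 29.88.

2.10 mol

n(Q) = 121.5 / 14.46 = 8.402 mol
n(T) = 340.0 / 29.88 = 11.38 mol
n/ν for Q = 8.402/4 = 2.101
n/ν for T = 11.38/4 = 2.845
Smallest n/ν is Q → limiting reagent.
n(L) = (1/4) × 8.402 = 2.101 mol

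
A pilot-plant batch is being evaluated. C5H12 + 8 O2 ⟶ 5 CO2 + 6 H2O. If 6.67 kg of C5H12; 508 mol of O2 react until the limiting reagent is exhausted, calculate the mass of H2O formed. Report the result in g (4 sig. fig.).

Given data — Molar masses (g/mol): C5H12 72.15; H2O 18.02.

6866 g

n(C5H12) = 6.670×1000 / 72.15 = 92.45 mol
n(O2) = 508.0 mol
n/ν for C5H12 = 92.45/1 = 92.45
n/ν for O2 = 508.0/8 = 63.50
Smallest n/ν is O2 → limiting reagent.
n(H2O) = (6/8) × 508.0 = 381.0 mol
mass = 381.0 × 18.02 = 6866 g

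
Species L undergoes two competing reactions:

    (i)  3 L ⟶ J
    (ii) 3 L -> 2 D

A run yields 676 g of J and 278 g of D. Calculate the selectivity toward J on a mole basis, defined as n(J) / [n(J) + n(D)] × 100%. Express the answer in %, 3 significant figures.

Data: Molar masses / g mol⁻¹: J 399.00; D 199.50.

54.9 %

n(J) = 676 / 399.00 = 1.694 mol
n(D) = 278 / 199.50 = 1.393 mol
selectivity = 1.694/(1.694+1.393) × 100 = 54.88 %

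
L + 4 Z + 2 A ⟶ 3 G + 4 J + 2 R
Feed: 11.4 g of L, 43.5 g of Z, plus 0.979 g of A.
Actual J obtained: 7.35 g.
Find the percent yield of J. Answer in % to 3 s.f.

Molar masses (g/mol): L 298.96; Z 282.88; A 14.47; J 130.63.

41.6 %

n(L) = 11.40 / 298.96 = 0.03813 mol
n(Z) = 43.50 / 282.88 = 0.1538 mol
n(A) = 0.9790 / 14.47 = 0.06766 mol
n/ν for L = 0.03813/1 = 0.03813
n/ν for Z = 0.1538/4 = 0.03845
n/ν for A = 0.06766/2 = 0.03383
Smallest n/ν is A → limiting reagent.
theoretical n(J) = (4/2) × 0.06766 = 0.1353 mol → 17.67 g
% yield = 7.35 / 17.67 × 100 = 41.60 %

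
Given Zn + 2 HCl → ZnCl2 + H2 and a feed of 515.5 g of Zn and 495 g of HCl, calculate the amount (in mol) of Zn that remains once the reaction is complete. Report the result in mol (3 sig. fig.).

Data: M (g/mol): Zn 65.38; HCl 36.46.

n(Zn) = 515.5 / 65.38 = 7.885 mol
n(HCl) = 495.0 / 36.46 = 13.58 mol
n/ν for Zn = 7.885/1 = 7.885
n/ν for HCl = 13.58/2 = 6.790
Smallest n/ν is HCl → limiting reagent.
Zn consumed = (1/2) × 13.58 = 6.790 mol
Zn remaining = 7.885 − 6.790 = 1.095 mol

1.10 mol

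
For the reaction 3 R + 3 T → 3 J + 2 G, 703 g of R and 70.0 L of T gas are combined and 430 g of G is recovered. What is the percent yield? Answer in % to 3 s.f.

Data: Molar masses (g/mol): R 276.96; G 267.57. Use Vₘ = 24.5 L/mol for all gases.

n(R) = 703.0 / 276.96 = 2.538 mol
n(T) = 70.00 / 24.5 = 2.857 mol
n/ν → R: 0.8460, T: 0.9523; R is limiting.
theoretical n(G) = (2/3) × 2.538 = 1.692 mol → 452.7 g
% yield = 430 / 452.7 × 100 = 94.99 %

95.0 %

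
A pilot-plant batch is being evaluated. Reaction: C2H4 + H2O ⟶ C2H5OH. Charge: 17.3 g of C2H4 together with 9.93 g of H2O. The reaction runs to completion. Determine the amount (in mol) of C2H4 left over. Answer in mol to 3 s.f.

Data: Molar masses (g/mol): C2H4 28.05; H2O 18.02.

0.0657 mol

n(C2H4) = 17.30 / 28.05 = 0.6168 mol
n(H2O) = 9.930 / 18.02 = 0.5511 mol
n/ν for C2H4 = 0.6168/1 = 0.6168
n/ν for H2O = 0.5511/1 = 0.5511
Smallest n/ν is H2O → limiting reagent.
C2H4 consumed = (1/1) × 0.5511 = 0.5511 mol
C2H4 remaining = 0.6168 − 0.5511 = 0.06570 mol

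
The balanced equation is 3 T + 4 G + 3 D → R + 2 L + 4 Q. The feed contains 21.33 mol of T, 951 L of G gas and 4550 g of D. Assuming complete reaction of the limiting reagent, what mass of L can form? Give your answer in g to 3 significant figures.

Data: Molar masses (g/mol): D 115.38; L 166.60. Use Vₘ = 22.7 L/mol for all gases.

n(T) = 21.33 mol
n(G) = 951.0 / 22.7 = 41.89 mol
n(D) = 4550 / 115.38 = 39.43 mol
n/ν for T = 21.33/3 = 7.110
n/ν for G = 41.89/4 = 10.47
n/ν for D = 39.43/3 = 13.14
Smallest n/ν is T → limiting reagent.
n(L) = (2/3) × 21.33 = 14.22 mol
mass = 14.22 × 166.60 = 2369 g

2370 g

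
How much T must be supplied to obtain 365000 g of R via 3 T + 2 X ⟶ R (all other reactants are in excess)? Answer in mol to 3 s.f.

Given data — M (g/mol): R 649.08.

n(R) = 365000 / 649.08 = 562.3 mol
n(T) = (3/1) × 562.3 = 1687 mol

1690 mol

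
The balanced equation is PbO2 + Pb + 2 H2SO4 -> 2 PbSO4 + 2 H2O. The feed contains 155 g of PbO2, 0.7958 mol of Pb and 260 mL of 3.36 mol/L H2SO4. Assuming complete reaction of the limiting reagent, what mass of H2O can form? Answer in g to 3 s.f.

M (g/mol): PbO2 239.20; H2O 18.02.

n(PbO2) = 155.0 / 239.20 = 0.6480 mol
n(Pb) = 0.7958 mol
n(H2SO4) = 3.36 × 260.0/1000 = 0.8736 mol
n/ν for PbO2 = 0.6480/1 = 0.6480
n/ν for Pb = 0.7958/1 = 0.7958
n/ν for H2SO4 = 0.8736/2 = 0.4368
Smallest n/ν is H2SO4 → limiting reagent.
n(H2O) = (2/2) × 0.8736 = 0.8736 mol
mass = 0.8736 × 18.02 = 15.74 g

15.7 g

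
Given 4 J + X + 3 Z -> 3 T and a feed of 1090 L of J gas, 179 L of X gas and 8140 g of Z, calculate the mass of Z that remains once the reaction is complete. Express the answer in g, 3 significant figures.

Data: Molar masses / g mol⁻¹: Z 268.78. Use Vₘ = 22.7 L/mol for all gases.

n(J) = 1090 / 22.7 = 48.02 mol
n(X) = 179.0 / 22.7 = 7.885 mol
n(Z) = 8140 / 268.78 = 30.28 mol
n/ν for J = 48.02/4 = 12.01
n/ν for X = 7.885/1 = 7.885
n/ν for Z = 30.28/3 = 10.09
Smallest n/ν is X → limiting reagent.
Z consumed = (3/1) × 7.885 = 23.66 mol
Z remaining = 30.28 − 23.66 = 6.620 mol
mass = 6.620 × 268.78 = 1779 g

1780 g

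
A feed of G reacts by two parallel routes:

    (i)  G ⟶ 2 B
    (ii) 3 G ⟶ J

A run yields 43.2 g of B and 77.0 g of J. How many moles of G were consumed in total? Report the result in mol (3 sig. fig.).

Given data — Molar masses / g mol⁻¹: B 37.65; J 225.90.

n(B) = 43.2 / 37.65 = 1.147 mol
n(J) = 77.0 / 225.90 = 0.3409 mol
n(G) via (i) = (1/2)×1.147 = 0.5735 mol
n(G) via (ii) = (3/1)×0.3409 = 1.023 mol
total n(G) = 0.5735 + 1.023 = 1.597 mol

1.60 mol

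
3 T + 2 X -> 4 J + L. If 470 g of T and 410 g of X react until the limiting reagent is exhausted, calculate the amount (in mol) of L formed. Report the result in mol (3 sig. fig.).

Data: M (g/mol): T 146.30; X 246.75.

0.831 mol

n(T) = 470.0 / 146.30 = 3.213 mol
n(X) = 410.0 / 246.75 = 1.662 mol
n/ν → T: 1.071, X: 0.8310; X is limiting.
n(L) = (1/2) × 1.662 = 0.8310 mol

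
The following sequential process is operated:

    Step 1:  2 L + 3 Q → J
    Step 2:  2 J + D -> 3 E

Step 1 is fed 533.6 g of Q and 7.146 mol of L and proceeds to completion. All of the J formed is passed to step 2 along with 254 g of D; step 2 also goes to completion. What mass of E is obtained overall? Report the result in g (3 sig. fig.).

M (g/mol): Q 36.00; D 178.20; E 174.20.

745 g

Step 1:
n(Q) = 533.6 / 36.00 = 14.82 mol
n(L) = 7.146 mol
n/ν for Q = 14.82/3 = 4.940
n/ν for L = 7.146/2 = 3.573
Smallest n/ν is L → limiting reagent.
n(J) produced = (1/2) × 7.146 = 3.573 mol
Step 2:
n(J) available = 3.573 mol
n(D) = 254.0 / 178.20 = 1.425 mol
n/ν for J = 3.573/2 = 1.787
n/ν for D = 1.425/1 = 1.425
Smallest n/ν is D → limiting reagent.
n(E) = (3/1) × 1.425 = 4.275 mol
mass = 4.275 × 174.20 = 744.7 g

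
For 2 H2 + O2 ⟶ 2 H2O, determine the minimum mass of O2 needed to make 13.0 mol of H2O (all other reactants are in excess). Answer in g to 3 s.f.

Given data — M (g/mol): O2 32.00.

n(H2O) = 13.00 mol
n(O2) = (1/2) × 13.00 = 6.500 mol
mass = 6.500 × 32.00 = 208.0 g

208 g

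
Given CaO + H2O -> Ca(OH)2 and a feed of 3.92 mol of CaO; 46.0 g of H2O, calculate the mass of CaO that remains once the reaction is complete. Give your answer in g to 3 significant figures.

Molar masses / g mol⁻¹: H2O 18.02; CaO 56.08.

n(CaO) = 3.920 mol
n(H2O) = 46.00 / 18.02 = 2.553 mol
n/ν → CaO: 3.920, H2O: 2.553; H2O is limiting.
CaO consumed = (1/1) × 2.553 = 2.553 mol
CaO remaining = 3.920 − 2.553 = 1.367 mol
mass = 1.367 × 56.08 = 76.66 g

76.7 g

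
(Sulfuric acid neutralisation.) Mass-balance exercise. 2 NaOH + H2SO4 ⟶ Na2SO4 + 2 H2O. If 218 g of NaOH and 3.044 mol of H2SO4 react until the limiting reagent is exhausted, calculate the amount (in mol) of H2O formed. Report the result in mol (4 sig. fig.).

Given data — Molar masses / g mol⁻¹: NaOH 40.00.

n(NaOH) = 218.0 / 40.00 = 5.450 mol
n(H2SO4) = 3.044 mol
n/ν → NaOH: 2.725, H2SO4: 3.044; NaOH is limiting.
n(H2O) = (2/2) × 5.450 = 5.450 mol

5.450 mol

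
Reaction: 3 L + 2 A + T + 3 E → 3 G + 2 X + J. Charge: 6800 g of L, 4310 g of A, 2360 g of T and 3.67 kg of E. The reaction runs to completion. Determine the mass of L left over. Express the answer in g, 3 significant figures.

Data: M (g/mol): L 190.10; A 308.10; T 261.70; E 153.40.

n(L) = 6800 / 190.10 = 35.77 mol
n(A) = 4310 / 308.10 = 13.99 mol
n(T) = 2360 / 261.70 = 9.018 mol
n(E) = 3.670×1000 / 153.40 = 23.92 mol
n/ν → L: 11.92, A: 6.995, T: 9.018, E: 7.973; A is limiting.
L consumed = (3/2) × 13.99 = 20.99 mol
L remaining = 35.77 − 20.99 = 14.78 mol
mass = 14.78 × 190.10 = 2810 g

2810 g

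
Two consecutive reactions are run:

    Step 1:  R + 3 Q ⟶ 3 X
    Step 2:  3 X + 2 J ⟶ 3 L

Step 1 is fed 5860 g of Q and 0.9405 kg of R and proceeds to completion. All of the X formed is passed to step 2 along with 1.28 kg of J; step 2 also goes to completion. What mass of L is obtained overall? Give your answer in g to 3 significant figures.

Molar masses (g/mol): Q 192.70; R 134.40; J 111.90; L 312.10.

Step 1:
n(Q) = 5860 / 192.70 = 30.41 mol
n(R) = 0.9405×1000 / 134.40 = 6.998 mol
n/ν for Q = 30.41/3 = 10.14
n/ν for R = 6.998/1 = 6.998
Smallest n/ν is R → limiting reagent.
n(X) produced = (3/1) × 6.998 = 20.99 mol
Step 2:
n(X) available = 20.99 mol
n(J) = 1.280×1000 / 111.90 = 11.44 mol
n/ν for X = 20.99/3 = 6.997
n/ν for J = 11.44/2 = 5.720
Smallest n/ν is J → limiting reagent.
n(L) = (3/2) × 11.44 = 17.16 mol
mass = 17.16 × 312.10 = 5356 g

5360 g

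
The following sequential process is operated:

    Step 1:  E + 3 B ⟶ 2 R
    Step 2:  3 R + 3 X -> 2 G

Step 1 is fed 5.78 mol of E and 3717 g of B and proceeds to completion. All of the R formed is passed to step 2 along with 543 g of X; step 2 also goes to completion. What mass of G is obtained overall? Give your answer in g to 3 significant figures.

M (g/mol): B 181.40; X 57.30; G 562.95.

3560 g

Step 1:
n(E) = 5.780 mol
n(B) = 3717 / 181.40 = 20.49 mol
n/ν for E = 5.780/1 = 5.780
n/ν for B = 20.49/3 = 6.830
Smallest n/ν is E → limiting reagent.
n(R) produced = (2/1) × 5.780 = 11.56 mol
Step 2:
n(R) available = 11.56 mol
n(X) = 543.0 / 57.30 = 9.476 mol
n/ν for R = 11.56/3 = 3.853
n/ν for X = 9.476/3 = 3.159
Smallest n/ν is X → limiting reagent.
n(G) = (2/3) × 9.476 = 6.317 mol
mass = 6.317 × 562.95 = 3556 g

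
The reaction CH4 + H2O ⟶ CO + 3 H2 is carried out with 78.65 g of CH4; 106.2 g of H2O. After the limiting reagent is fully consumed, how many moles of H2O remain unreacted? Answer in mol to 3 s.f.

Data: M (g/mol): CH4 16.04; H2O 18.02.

n(CH4) = 78.65 / 16.04 = 4.903 mol
n(H2O) = 106.2 / 18.02 = 5.893 mol
n/ν for CH4 = 4.903/1 = 4.903
n/ν for H2O = 5.893/1 = 5.893
Smallest n/ν is CH4 → limiting reagent.
H2O consumed = (1/1) × 4.903 = 4.903 mol
H2O remaining = 5.893 − 4.903 = 0.9900 mol

0.990 mol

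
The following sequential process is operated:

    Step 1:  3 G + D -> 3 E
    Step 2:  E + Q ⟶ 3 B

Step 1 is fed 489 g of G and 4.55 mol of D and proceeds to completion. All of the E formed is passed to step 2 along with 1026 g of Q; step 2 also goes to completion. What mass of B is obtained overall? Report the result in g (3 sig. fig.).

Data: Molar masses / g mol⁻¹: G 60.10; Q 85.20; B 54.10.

Step 1:
n(G) = 489.0 / 60.10 = 8.136 mol
n(D) = 4.550 mol
n/ν for G = 8.136/3 = 2.712
n/ν for D = 4.550/1 = 4.550
Smallest n/ν is G → limiting reagent.
n(E) produced = (3/3) × 8.136 = 8.136 mol
Step 2:
n(E) available = 8.136 mol
n(Q) = 1026 / 85.20 = 12.04 mol
n/ν for E = 8.136/1 = 8.136
n/ν for Q = 12.04/1 = 12.04
Smallest n/ν is E → limiting reagent.
n(B) = (3/1) × 8.136 = 24.41 mol
mass = 24.41 × 54.10 = 1321 g

1320 g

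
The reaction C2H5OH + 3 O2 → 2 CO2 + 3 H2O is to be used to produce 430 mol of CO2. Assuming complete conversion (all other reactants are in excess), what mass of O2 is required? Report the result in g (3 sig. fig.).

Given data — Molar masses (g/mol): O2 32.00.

20600 g

n(CO2) = 430.0 mol
n(O2) = (3/2) × 430.0 = 645.0 mol
mass = 645.0 × 32.00 = 20640 g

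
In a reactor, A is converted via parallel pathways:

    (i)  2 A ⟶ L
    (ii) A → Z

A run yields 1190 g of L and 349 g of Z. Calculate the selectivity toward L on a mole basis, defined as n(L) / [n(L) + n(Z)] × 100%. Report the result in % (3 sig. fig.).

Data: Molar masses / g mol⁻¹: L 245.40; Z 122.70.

63.0 %

n(L) = 1190 / 245.40 = 4.849 mol
n(Z) = 349 / 122.70 = 2.844 mol
selectivity = 4.849/(4.849+2.844) × 100 = 63.03 %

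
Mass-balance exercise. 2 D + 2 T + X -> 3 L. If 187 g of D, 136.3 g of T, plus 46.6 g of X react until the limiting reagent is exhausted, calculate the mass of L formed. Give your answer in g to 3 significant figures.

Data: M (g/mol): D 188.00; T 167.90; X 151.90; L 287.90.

n(D) = 187.0 / 188.00 = 0.9947 mol
n(T) = 136.3 / 167.90 = 0.8118 mol
n(X) = 46.60 / 151.90 = 0.3068 mol
n/ν → D: 0.4974, T: 0.4059, X: 0.3068; X is limiting.
n(L) = (3/1) × 0.3068 = 0.9204 mol
mass = 0.9204 × 287.90 = 265.0 g

265 g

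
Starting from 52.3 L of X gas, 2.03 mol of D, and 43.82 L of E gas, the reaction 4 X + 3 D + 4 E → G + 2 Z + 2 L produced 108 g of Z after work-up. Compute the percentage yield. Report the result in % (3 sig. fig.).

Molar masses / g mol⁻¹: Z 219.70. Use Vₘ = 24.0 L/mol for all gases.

53.8 %

n(X) = 52.30 / 24.0 = 2.179 mol
n(D) = 2.030 mol
n(E) = 43.82 / 24.0 = 1.826 mol
n/ν → X: 0.5448, D: 0.6767, E: 0.4565; E is limiting.
theoretical n(Z) = (2/4) × 1.826 = 0.9130 mol → 200.6 g
% yield = 108 / 200.6 × 100 = 53.84 %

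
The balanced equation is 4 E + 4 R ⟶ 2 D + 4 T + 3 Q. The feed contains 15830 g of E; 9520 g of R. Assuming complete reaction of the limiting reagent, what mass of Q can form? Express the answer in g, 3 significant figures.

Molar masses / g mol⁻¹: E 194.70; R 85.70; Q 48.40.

2950 g

n(E) = 15830 / 194.70 = 81.30 mol
n(R) = 9520 / 85.70 = 111.1 mol
n/ν for E = 81.30/4 = 20.33
n/ν for R = 111.1/4 = 27.78
Smallest n/ν is E → limiting reagent.
n(Q) = (3/4) × 81.30 = 60.98 mol
mass = 60.98 × 48.40 = 2951 g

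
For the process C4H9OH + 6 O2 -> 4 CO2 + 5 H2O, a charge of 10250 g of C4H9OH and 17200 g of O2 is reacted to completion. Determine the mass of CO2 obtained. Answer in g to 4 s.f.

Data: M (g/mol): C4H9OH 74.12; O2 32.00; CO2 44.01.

n(C4H9OH) = 10250 / 74.12 = 138.3 mol
n(O2) = 17200 / 32.00 = 537.5 mol
n/ν for C4H9OH = 138.3/1 = 138.3
n/ν for O2 = 537.5/6 = 89.58
Smallest n/ν is O2 → limiting reagent.
n(CO2) = (4/6) × 537.5 = 358.3 mol
mass = 358.3 × 44.01 = 15770 g

15770 g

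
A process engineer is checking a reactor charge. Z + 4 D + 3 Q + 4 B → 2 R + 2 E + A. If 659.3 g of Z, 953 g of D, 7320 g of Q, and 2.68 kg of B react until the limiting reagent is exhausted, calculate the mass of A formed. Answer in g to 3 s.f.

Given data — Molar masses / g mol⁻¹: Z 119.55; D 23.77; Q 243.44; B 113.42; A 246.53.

n(Z) = 659.3 / 119.55 = 5.515 mol
n(D) = 953.0 / 23.77 = 40.09 mol
n(Q) = 7320 / 243.44 = 30.07 mol
n(B) = 2.680×1000 / 113.42 = 23.63 mol
n/ν for Z = 5.515/1 = 5.515
n/ν for D = 40.09/4 = 10.02
n/ν for Q = 30.07/3 = 10.02
n/ν for B = 23.63/4 = 5.908
Smallest n/ν is Z → limiting reagent.
n(A) = (1/1) × 5.515 = 5.515 mol
mass = 5.515 × 246.53 = 1360 g

1360 g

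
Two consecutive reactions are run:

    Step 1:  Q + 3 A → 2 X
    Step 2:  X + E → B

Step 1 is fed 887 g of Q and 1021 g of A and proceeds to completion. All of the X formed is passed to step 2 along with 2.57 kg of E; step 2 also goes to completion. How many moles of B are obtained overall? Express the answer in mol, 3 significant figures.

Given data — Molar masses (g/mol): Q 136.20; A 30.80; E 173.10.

Step 1:
n(Q) = 887.0 / 136.20 = 6.512 mol
n(A) = 1021 / 30.80 = 33.15 mol
n/ν → Q: 6.512, A: 11.05; Q is limiting.
n(X) produced = (2/1) × 6.512 = 13.02 mol
Step 2:
n(X) available = 13.02 mol
n(E) = 2.570×1000 / 173.10 = 14.85 mol
n/ν → X: 13.02, E: 14.85; X is limiting.
n(B) = (1/1) × 13.02 = 13.02 mol

13.0 mol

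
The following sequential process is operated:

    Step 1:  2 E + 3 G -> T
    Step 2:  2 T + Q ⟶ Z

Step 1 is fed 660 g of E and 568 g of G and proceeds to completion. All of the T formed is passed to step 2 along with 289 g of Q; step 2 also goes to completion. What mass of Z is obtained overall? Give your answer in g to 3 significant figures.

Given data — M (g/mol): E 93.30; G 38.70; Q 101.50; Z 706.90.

Step 1:
n(E) = 660.0 / 93.30 = 7.074 mol
n(G) = 568.0 / 38.70 = 14.68 mol
n/ν for E = 7.074/2 = 3.537
n/ν for G = 14.68/3 = 4.893
Smallest n/ν is E → limiting reagent.
n(T) produced = (1/2) × 7.074 = 3.537 mol
Step 2:
n(T) available = 3.537 mol
n(Q) = 289.0 / 101.50 = 2.847 mol
n/ν for T = 3.537/2 = 1.769
n/ν for Q = 2.847/1 = 2.847
Smallest n/ν is T → limiting reagent.
n(Z) = (1/2) × 3.537 = 1.769 mol
mass = 1.769 × 706.90 = 1251 g

1250 g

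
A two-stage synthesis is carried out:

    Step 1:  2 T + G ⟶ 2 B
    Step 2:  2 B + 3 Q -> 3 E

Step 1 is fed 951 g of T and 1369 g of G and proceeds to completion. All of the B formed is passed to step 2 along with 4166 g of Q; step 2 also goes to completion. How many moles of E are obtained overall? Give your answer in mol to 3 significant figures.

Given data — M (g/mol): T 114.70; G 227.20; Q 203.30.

Step 1:
n(T) = 951.0 / 114.70 = 8.291 mol
n(G) = 1369 / 227.20 = 6.026 mol
n/ν for T = 8.291/2 = 4.146
n/ν for G = 6.026/1 = 6.026
Smallest n/ν is T → limiting reagent.
n(B) produced = (2/2) × 8.291 = 8.291 mol
Step 2:
n(B) available = 8.291 mol
n(Q) = 4166 / 203.30 = 20.49 mol
n/ν for B = 8.291/2 = 4.146
n/ν for Q = 20.49/3 = 6.830
Smallest n/ν is B → limiting reagent.
n(E) = (3/2) × 8.291 = 12.44 mol

12.4 mol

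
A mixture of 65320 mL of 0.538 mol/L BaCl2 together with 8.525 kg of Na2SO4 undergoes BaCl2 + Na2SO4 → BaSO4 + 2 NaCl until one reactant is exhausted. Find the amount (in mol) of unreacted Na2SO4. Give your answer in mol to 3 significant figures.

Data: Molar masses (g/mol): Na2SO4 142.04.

n(BaCl2) = 0.538 × 65320/1000 = 35.14 mol
n(Na2SO4) = 8.525×1000 / 142.04 = 60.02 mol
n/ν for BaCl2 = 35.14/1 = 35.14
n/ν for Na2SO4 = 60.02/1 = 60.02
Smallest n/ν is BaCl2 → limiting reagent.
Na2SO4 consumed = (1/1) × 35.14 = 35.14 mol
Na2SO4 remaining = 60.02 − 35.14 = 24.88 mol

24.9 mol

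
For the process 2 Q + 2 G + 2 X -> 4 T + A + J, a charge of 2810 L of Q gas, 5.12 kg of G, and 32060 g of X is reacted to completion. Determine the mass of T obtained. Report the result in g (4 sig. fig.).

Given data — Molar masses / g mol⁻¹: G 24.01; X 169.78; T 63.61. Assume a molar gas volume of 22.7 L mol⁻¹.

15750 g

n(Q) = 2810 / 22.7 = 123.8 mol
n(G) = 5.120×1000 / 24.01 = 213.2 mol
n(X) = 32060 / 169.78 = 188.8 mol
n/ν → Q: 61.90, G: 106.6, X: 94.40; Q is limiting.
n(T) = (4/2) × 123.8 = 247.6 mol
mass = 247.6 × 63.61 = 15750 g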